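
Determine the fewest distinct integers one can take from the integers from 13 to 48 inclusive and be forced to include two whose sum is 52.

24

Group the elements by complementary pair {x, 52−x}: {13,39}, {14,38}, {15,37}, …, giving 13 two-element pairs, the single value 26 (it cannot pair with itself since the integers are distinct), and 9 integers whose partner 52−x falls outside [13,48].
By the pigeonhole principle, treating each of those 23 groups as a pigeonhole, one can pick one integer per group — 23 integers — with no two summing to 52.
The 24th integer lands in an occupied pair, forcing a sum of 52.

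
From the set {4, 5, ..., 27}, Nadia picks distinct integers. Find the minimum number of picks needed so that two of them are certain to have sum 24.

A set avoiding the sum 24 can contain at most one of each pair {x, 24−x}, plus the 8 elements whose complement lies outside the range or equal to its own complement.
The integers 12, …, 27 (16 of them) are such a set: any two sum to at least 12+13 = 25 > 24.
By pigeonhole, any 17th integer completes one of the 8 pairs, so 17 choices force a sum of 24.

17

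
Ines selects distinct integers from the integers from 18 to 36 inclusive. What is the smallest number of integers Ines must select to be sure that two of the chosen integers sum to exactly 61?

14

Two chosen integers sum to 61 exactly when both halves of some pair {x, 61−x} with 25 ≤ x ≤ 61−x ≤ 36 are chosen — 6 such pairs.
The remaining 7 elements (those with no distinct partner in range) can never complete a 61-sum, so the worst case takes all of them and one from each pair: 7 + 6 = 13.
By pigeonhole, the 14th integer has to be the second member of some pair, so 13 + 1 = 14.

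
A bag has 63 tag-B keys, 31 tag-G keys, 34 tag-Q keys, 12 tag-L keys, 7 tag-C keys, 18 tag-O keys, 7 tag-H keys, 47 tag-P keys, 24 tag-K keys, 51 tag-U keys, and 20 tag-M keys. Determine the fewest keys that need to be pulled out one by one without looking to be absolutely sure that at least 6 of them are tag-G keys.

289

In the worst case for collecting tag-G keys, every non-tag-G key comes out first.
There are 63 + 34 + 12 + 7 + 18 + 7 + 47 + 24 + 51 + 20 = 283 non-tag-G keys altogether.
After those, each further key must be tag-G, so 283 + 6 = 289 draws guarantee 6 tag-G keys.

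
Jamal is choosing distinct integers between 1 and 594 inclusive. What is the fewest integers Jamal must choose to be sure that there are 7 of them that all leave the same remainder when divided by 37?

By the pigeonhole principle, the 37 residue classes mod 37 are the pigeonholes.
With 222 integers one could put 6 in each residue class and have no class reach 7.
The 223rd integer pushes some class to 7, so 37·6 + 1 = 223.

223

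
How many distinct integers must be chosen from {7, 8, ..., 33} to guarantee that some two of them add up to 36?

17

A set avoiding the sum 36 can contain at most one of each pair {x, 36−x}, plus the 5 elements whose complement lies outside the range or equal to its own complement.
The integers 18, …, 33 (16 of them) are such a set: any two sum to at least 18+19 = 37 > 36.
By the pigeonhole principle, any 17th integer completes one of the 11 pairs, so 17 choices force a sum of 36.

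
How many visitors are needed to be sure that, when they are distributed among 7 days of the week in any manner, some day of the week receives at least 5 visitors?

With 28 visitors one could put exactly 4 in each of the 7 days of the week, and no day of the week would reach 5.
One more visitor must land in a day of the week that already has 4, giving it 5.
So 7 × 4 + 1 = 29 visitors are required.

29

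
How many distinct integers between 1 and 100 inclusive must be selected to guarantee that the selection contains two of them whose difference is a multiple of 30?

Integers whose pairwise differences are multiples of 30 are exactly those sharing a remainder mod 30. By pigeonhole, the 30 residue classes mod 30 are the pigeonholes.
With 30 integers one could put 1 in each residue class and have no class reach 2.
The 31st integer pushes some class to 2, so 30·1 + 1 = 31.

31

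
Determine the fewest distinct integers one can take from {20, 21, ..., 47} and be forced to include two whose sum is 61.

18

A set avoiding the sum 61 can contain at most one of each pair {x, 61−x}, plus the 6 elements whose complement lies outside the range.
The integers 31, …, 47 (17 of them) are such a set: any two sum to at least 31+32 = 63 > 61.
Pigeonhole: any 18th integer completes one of the 11 pairs, so 18 choices force a sum of 61.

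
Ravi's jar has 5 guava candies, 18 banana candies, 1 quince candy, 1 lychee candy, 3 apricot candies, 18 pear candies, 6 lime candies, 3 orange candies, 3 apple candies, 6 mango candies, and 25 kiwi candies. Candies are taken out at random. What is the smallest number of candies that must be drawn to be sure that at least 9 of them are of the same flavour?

The 11 flavours are the holes; the candies drawn are the pigeons.
To avoid 9 of any one flavour, the worst case takes at most 8 of each flavour, or every candy of a flavour that has fewer than 8.
That gives 5 + 8 + 1 + 1 + 3 + 8 + 6 + 3 + 3 + 6 + 8 = 52 candies with no flavour reaching 9.
The next candy forces some flavour to 9, so 52 + 1 = 53.

53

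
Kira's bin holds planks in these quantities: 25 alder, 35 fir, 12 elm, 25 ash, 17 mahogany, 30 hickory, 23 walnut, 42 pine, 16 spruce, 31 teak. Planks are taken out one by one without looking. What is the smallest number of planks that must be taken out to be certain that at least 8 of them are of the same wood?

71

An adversary could hand out at most 7 planks per wood: 7 + 7 + 7 + 7 + 7 + 7 + 7 + 7 + 7 + 7 = 70 planks and still no wood has 8.
Pigeonhole: one more plank lands in a wood already at 7, so 71 draws are enough and 70 are not.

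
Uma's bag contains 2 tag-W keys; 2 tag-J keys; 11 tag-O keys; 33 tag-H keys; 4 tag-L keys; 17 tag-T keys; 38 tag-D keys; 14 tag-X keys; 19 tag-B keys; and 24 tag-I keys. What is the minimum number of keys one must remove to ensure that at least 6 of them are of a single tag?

The 10 tags are the holes; the keys drawn are the pigeons.
To avoid 6 of any one tag, the worst case takes at most 5 of each tag, or every key of a tag that has fewer than 5.
That gives 2 + 2 + 5 + 5 + 4 + 5 + 5 + 5 + 5 + 5 = 43 keys with no tag reaching 6.
The next key forces some tag to 6, so 43 + 1 = 44.

44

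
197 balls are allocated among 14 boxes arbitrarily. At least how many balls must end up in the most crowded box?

The 14 boxes are the holes and the 197 balls are the pigeons.
If every box held at most 14 balls, the total would be at most 14 × 14 = 196, which is less than 197.
So some box holds at least ⌈197/14⌉ = 15 balls.

15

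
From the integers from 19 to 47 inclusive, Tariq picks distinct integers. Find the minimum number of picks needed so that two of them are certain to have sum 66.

A set avoiding the sum 66 can contain at most one of each pair {x, 66−x}, plus the 1 element equal to its own complement.
The integers 33, …, 47 (15 of them) are such a set: any two sum to at least 33+34 = 67 > 66.
Any 16th integer completes one of the 14 pairs, so 16 choices force a sum of 66.

16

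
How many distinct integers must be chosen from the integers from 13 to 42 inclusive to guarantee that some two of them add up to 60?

19

Group the elements by complementary pair {x, 60−x}: {18,42}, {19,41}, {20,40}, …, giving 12 two-element pairs; the single value 30 (it cannot pair with itself since the integers are distinct); and 5 integers whose partner 60−x falls outside [13,42].
By the pigeonhole principle, treating each of those 18 groups as a pigeonhole, one can pick one integer per group — 18 integers — with no two summing to 60.
The 19th integer lands in an occupied pair, forcing a sum of 60.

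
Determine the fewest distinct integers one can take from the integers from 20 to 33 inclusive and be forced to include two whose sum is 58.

11

Group the elements by complementary pair {x, 58−x}: {25,33}, {26,32}, {27,31}, …, giving 4 two-element pairs, the single value 29 (it cannot pair with itself since the integers are distinct), and 5 integers whose partner 58−x falls outside [20,33].
Treating each of those 10 groups as a pigeonhole, one can pick one integer per group — 10 integers — with no two summing to 58.
The 11th integer lands in an occupied pair, forcing a sum of 58.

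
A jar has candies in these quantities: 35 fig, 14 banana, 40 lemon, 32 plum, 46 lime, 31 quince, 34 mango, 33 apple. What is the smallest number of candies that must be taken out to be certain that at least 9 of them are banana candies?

In the worst case for collecting banana candies, every non-banana candy comes out first.
There are 35 + 40 + 32 + 46 + 31 + 34 + 33 = 251 non-banana candies altogether.
After those, each further candy must be banana, so 251 + 9 = 260 draws guarantee 9 banana candies.

260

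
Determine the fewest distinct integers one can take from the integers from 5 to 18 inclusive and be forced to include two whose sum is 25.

Two chosen integers sum to 25 exactly when both halves of some pair {x, 25−x} with 7 ≤ x ≤ 25−x ≤ 18 are chosen — 6 such pairs.
The remaining 2 elements (those with no distinct partner in range) can never complete a 25-sum, so the worst case takes all of them and one from each pair: 2 + 6 = 8.
By pigeonhole, the 9th integer has to be the second member of some pair, so 8 + 1 = 9.

9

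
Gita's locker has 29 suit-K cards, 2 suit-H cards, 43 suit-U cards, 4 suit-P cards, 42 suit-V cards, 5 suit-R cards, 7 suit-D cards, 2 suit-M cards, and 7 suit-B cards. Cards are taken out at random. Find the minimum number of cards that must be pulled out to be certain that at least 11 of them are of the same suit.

Pigeonhole: put each drawn card into a box by suit. The largest draw with every box below 11 takes min(count, 10) from each suit; suits with fewer than 10 contribute all they have.
Σ min(cᵢ, 10) = 10 + 2 + 10 + 4 + 10 + 5 + 7 + 2 + 7 = 57.
Draw number 57 + 1 = 58 must push one box to 11.

58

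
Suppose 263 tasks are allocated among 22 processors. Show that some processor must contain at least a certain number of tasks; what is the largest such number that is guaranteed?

12

By the pigeonhole principle, the 22 processors are the holes and the 263 tasks are the pigeons.
If every processor held at most 11 tasks, the total would be at most 22 × 11 = 242, which is less than 263.
So some processor holds at least ⌈263/22⌉ = 12 tasks.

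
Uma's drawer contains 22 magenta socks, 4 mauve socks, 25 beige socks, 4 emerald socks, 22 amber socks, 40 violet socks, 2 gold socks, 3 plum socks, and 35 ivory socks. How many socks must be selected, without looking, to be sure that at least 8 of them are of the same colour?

An adversary could hand out at most 7 socks per colour (4 colours run out sooner): 7 + 4 + 7 + 4 + 7 + 7 + 2 + 3 + 7 = 48 socks and still no colour has 8.
By the pigeonhole principle, one more sock lands in a colour already at 7, so 49 draws are enough and 48 are not.

49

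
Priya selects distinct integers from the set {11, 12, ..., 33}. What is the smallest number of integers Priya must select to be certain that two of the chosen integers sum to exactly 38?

A set avoiding the sum 38 can contain at most one of each pair {x, 38−x}, plus the 7 elements whose complement lies outside the range or equal to its own complement.
The integers 19, …, 33 (15 of them) are such a set: any two sum to at least 19+20 = 39 > 38.
Any 16th integer completes one of the 8 pairs, so 16 choices force a sum of 38.

16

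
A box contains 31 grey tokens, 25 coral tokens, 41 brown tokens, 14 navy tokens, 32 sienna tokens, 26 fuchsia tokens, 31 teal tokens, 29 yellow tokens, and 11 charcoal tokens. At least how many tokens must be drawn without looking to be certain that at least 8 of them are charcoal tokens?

In the worst case for collecting charcoal tokens, every non-charcoal token comes out first.
There are 31 + 25 + 41 + 14 + 32 + 26 + 31 + 29 = 229 non-charcoal tokens altogether.
After those, each further token must be charcoal, so 229 + 8 = 237 draws guarantee 8 charcoal tokens.

237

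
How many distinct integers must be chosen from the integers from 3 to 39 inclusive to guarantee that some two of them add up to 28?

Group the elements by complementary pair {x, 28−x}: {3,25}, {4,24}, {5,23}, …, giving 11 two-element pairs, the single value 14 (it cannot pair with itself since the integers are distinct), and 14 integers whose partner 28−x falls outside [3,39].
By pigeonhole, treating each of those 26 groups as a pigeonhole, one can pick one integer per group — 26 integers — with no two summing to 28.
The 27th integer lands in an occupied pair, forcing a sum of 28.

27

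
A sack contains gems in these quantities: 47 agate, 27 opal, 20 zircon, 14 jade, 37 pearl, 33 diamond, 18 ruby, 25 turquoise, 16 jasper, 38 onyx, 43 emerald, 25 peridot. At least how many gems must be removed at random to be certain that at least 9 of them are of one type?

97

By the pigeonhole principle, the 12 types are the holes; the gems drawn are the pigeons.
To avoid 9 of any one type, the worst case takes at most 8 of each type.
That gives 8 + 8 + 8 + 8 + 8 + 8 + 8 + 8 + 8 + 8 + 8 + 8 = 96 gems with no type reaching 9.
The next gem forces some type to 9, so 96 + 1 = 97.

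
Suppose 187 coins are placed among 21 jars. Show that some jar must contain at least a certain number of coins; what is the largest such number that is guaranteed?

9

By pigeonhole, the 21 jars are the holes and the 187 coins are the pigeons.
If every jar held at most 8 coins, the total would be at most 21 × 8 = 168, which is less than 187.
So some jar holds at least ⌈187/21⌉ = 9 coins.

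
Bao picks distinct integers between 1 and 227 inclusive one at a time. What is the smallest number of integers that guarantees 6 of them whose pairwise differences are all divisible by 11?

56

Integers whose pairwise differences are multiples of 11 are exactly those sharing a remainder mod 11. By the pigeonhole principle, the 11 residue classes mod 11 are the pigeonholes.
With 55 integers one could put 5 in each residue class and have no class reach 6.
The 56th integer pushes some class to 6, so 11·5 + 1 = 56.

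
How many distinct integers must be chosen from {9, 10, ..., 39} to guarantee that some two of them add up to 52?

Two chosen integers sum to 52 exactly when both halves of some pair {x, 52−x} with 13 ≤ x ≤ 52−x ≤ 39 are chosen — 13 such pairs.
The remaining 5 elements (those with no distinct partner in range) can never complete a 52-sum, so the worst case takes all of them and one from each pair: 5 + 13 = 18.
Pigeonhole: the 19th integer has to be the second member of some pair, so 18 + 1 = 19.

19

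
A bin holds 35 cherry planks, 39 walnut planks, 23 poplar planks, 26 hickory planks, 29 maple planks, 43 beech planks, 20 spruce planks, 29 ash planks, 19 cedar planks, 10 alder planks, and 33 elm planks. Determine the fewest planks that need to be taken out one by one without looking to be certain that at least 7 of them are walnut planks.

In the worst case for collecting walnut planks, every non-walnut plank comes out first.
There are 35 + 23 + 26 + 29 + 43 + 20 + 29 + 19 + 10 + 33 = 267 non-walnut planks altogether.
After those, each further plank must be walnut, so 267 + 7 = 274 draws guarantee 7 walnut planks.

274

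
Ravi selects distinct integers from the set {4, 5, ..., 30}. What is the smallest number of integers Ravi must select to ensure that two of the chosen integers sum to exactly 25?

Two chosen integers sum to 25 exactly when both halves of some pair {x, 25−x} with 4 ≤ x ≤ 25−x ≤ 21 are chosen — 9 such pairs.
The remaining 9 elements (those with no distinct partner in range) can never complete a 25-sum, so the worst case takes all of them and one from each pair: 9 + 9 = 18.
Pigeonhole: the 19th integer has to be the second member of some pair, so 18 + 1 = 19.

19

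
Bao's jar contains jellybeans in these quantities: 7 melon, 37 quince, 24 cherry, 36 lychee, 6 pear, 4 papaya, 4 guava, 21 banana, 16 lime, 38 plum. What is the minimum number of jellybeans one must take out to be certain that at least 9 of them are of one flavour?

Put each drawn jellybean into a box by flavour. The largest draw with every box below 9 takes min(count, 8) from each flavour; flavours with fewer than 8 contribute all they have.
Σ min(cᵢ, 8) = 7 + 8 + 8 + 8 + 6 + 4 + 4 + 8 + 8 + 8 = 69.
Draw number 69 + 1 = 70 must push one box to 9.

70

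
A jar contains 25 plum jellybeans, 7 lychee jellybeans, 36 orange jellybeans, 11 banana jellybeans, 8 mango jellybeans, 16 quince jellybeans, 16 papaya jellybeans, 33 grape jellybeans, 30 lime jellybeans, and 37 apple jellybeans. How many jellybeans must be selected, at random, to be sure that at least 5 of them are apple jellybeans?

187

In the worst case for collecting apple jellybeans, every non-apple jellybean comes out first.
There are 25 + 7 + 36 + 11 + 8 + 16 + 16 + 33 + 30 = 182 non-apple jellybeans altogether.
After those, each further jellybean must be apple, so 182 + 5 = 187 draws guarantee 5 apple jellybeans.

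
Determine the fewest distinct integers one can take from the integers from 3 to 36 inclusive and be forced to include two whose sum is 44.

21

Two chosen integers sum to 44 exactly when both halves of some pair {x, 44−x} with 8 ≤ x ≤ 44−x ≤ 36 are chosen — 14 such pairs.
The remaining 6 elements (those with no distinct partner in range) can never complete a 44-sum, so the worst case takes all of them and one from each pair: 6 + 14 = 20.
The 21st integer has to be the second member of some pair, so 20 + 1 = 21.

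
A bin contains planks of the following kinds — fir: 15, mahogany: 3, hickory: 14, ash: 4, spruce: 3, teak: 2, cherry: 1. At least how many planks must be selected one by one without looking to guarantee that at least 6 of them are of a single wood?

24

The 7 woods are the holes; the planks drawn are the pigeons.
To avoid 6 of any one wood, the worst case takes at most 5 of each wood, or every plank of a wood that has fewer than 5.
That gives 5 + 3 + 5 + 4 + 3 + 2 + 1 = 23 planks with no wood reaching 6.
The next plank forces some wood to 6, so 23 + 1 = 24.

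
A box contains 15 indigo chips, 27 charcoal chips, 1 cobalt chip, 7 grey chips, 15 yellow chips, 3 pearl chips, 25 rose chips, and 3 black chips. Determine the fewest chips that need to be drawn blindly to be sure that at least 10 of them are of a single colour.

Put each drawn chip into a box by colour. The largest draw with every box below 10 takes min(count, 9) from each colour; colours with fewer than 9 contribute all they have.
Σ min(cᵢ, 9) = 9 + 9 + 1 + 7 + 9 + 3 + 9 + 3 = 50.
Draw number 50 + 1 = 51 must push one box to 10.

51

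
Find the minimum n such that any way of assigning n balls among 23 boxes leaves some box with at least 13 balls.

277

With 276 balls one could put exactly 12 in each of the 23 boxes, and no box would reach 13.
One more ball must land in a box that already has 12, giving it 13.
So 23 × 12 + 1 = 277 balls are required.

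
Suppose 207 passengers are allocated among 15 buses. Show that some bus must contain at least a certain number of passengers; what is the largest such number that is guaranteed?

14

By pigeonhole, the 15 buses are the holes and the 207 passengers are the pigeons.
If every bus held at most 13 passengers, the total would be at most 15 × 13 = 195, which is less than 207.
So some bus holds at least ⌈207/15⌉ = 14 passengers.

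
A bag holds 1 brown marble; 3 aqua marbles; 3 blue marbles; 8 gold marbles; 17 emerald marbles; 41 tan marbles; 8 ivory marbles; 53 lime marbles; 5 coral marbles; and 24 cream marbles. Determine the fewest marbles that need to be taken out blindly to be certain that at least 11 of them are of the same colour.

69

By pigeonhole, put each drawn marble into a box by colour. The largest draw with every box below 11 takes min(count, 10) from each colour; colours with fewer than 10 contribute all they have.
Σ min(cᵢ, 10) = 1 + 3 + 3 + 8 + 10 + 10 + 8 + 10 + 5 + 10 = 68.
Draw number 68 + 1 = 69 must push one box to 11.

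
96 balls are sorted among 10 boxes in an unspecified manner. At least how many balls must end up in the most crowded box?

Pigeonhole: the 10 boxes are the holes and the 96 balls are the pigeons.
If every box held at most 9 balls, the total would be at most 10 × 9 = 90, which is less than 96.
So some box holds at least ⌈96/10⌉ = 10 balls.

10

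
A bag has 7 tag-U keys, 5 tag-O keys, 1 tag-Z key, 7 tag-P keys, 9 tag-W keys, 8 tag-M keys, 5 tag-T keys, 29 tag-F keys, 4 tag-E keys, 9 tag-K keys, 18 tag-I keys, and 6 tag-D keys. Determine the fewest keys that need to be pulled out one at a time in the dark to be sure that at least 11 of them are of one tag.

82

By pigeonhole, the 12 tags are the holes; the keys drawn are the pigeons.
To avoid 11 of any one tag, the worst case takes at most 10 of each tag, or every key of a tag that has fewer than 10.
That gives 7 + 5 + 1 + 7 + 9 + 8 + 5 + 10 + 4 + 9 + 10 + 6 = 81 keys with no tag reaching 11.
The next key forces some tag to 11, so 81 + 1 = 82.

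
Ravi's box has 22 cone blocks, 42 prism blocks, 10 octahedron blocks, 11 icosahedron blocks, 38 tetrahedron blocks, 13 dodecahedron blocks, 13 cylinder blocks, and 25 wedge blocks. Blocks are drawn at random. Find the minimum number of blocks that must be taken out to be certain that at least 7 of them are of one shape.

Pigeonhole: the 8 shapes are the holes; the blocks drawn are the pigeons.
To avoid 7 of any one shape, the worst case takes at most 6 of each shape.
That gives 6 + 6 + 6 + 6 + 6 + 6 + 6 + 6 = 48 blocks with no shape reaching 7.
The next block forces some shape to 7, so 48 + 1 = 49.

49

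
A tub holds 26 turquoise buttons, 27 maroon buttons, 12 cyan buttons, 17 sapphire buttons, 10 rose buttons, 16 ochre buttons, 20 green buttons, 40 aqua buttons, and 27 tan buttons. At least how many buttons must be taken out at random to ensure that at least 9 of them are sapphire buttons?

187

In the worst case for collecting sapphire buttons, every non-sapphire button comes out first.
There are 26 + 27 + 12 + 10 + 16 + 20 + 40 + 27 = 178 non-sapphire buttons altogether.
After those, each further button must be sapphire, so 178 + 9 = 187 draws guarantee 9 sapphire buttons.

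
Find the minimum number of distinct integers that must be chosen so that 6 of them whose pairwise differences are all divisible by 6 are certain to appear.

31

Integers whose pairwise differences are multiples of 6 are exactly those sharing a remainder mod 6. Pigeonhole: the 6 residue classes mod 6 are the pigeonholes.
With 30 integers one could put 5 in each residue class and have no class reach 6.
The 31st integer pushes some class to 6, so 6·5 + 1 = 31.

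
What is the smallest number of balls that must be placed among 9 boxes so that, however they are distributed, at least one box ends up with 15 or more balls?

With 126 balls one could put exactly 14 in each of the 9 boxes, and no box would reach 15.
By the pigeonhole principle, one more ball must land in a box that already has 14, giving it 15.
So 9 × 14 + 1 = 127 balls are required.

127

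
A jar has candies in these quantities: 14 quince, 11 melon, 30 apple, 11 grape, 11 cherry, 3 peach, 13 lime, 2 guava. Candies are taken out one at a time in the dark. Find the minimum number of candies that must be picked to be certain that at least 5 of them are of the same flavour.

Put each drawn candy into a box by flavour. The largest draw with every box below 5 takes min(count, 4) from each flavour; flavours with fewer than 4 contribute all they have.
Σ min(cᵢ, 4) = 4 + 4 + 4 + 4 + 4 + 3 + 4 + 2 = 29.
Draw number 29 + 1 = 30 must push one box to 5.

30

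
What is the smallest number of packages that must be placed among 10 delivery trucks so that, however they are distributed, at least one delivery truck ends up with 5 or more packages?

With 40 packages one could put exactly 4 in each of the 10 delivery trucks, and no delivery truck would reach 5.
One more package must land in a delivery truck that already has 4, giving it 5.
So 10 × 4 + 1 = 41 packages are required.

41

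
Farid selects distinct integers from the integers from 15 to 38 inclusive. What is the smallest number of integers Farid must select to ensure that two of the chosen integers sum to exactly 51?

14

A set avoiding the sum 51 can contain at most one of each pair {x, 51−x}, plus the 2 elements whose complement lies outside the range.
The integers 26, …, 38 (13 of them) are such a set: any two sum to at least 26+27 = 53 > 51.
By pigeonhole, any 14th integer completes one of the 11 pairs, so 14 choices force a sum of 51.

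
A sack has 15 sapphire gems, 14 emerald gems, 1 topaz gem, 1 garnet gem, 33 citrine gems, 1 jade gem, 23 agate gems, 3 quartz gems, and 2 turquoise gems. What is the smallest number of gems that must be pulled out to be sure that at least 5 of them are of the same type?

The 9 types are the holes; the gems drawn are the pigeons.
To avoid 5 of any one type, the worst case takes at most 4 of each type, or every gem of a type that has fewer than 4.
That gives 4 + 4 + 1 + 1 + 4 + 1 + 4 + 3 + 2 = 24 gems with no type reaching 5.
The next gem forces some type to 5, so 24 + 1 = 25.

25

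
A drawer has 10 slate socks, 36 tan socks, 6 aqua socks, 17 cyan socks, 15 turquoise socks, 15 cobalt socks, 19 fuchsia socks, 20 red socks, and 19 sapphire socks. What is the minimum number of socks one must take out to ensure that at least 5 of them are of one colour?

37

An adversary could hand out at most 4 socks per colour: 4 + 4 + 4 + 4 + 4 + 4 + 4 + 4 + 4 = 36 socks and still no colour has 5.
Pigeonhole: one more sock lands in a colour already at 4, so 37 draws are enough and 36 are not.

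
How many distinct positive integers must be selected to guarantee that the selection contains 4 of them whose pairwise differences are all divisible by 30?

91

Integers whose pairwise differences are multiples of 30 are exactly those sharing a remainder mod 30. By the pigeonhole principle, the 30 residue classes mod 30 are the pigeonholes.
With 90 integers one could put 3 in each residue class and have no class reach 4.
The 91st integer pushes some class to 4, so 30·3 + 1 = 91.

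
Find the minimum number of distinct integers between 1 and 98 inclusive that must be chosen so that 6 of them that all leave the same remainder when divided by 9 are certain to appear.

The 9 residue classes mod 9 are the pigeonholes.
With 45 integers one could put 5 in each residue class and have no class reach 6.
The 46th integer pushes some class to 6, so 9·5 + 1 = 46.

46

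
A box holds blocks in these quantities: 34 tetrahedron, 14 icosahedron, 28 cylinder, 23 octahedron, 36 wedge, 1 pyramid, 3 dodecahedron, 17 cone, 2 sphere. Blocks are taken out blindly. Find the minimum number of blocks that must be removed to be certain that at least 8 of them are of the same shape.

49

Pigeonhole: put each drawn block into a box by shape. The largest draw with every box below 8 takes min(count, 7) from each shape; shapes with fewer than 7 contribute all they have.
Σ min(cᵢ, 7) = 7 + 7 + 7 + 7 + 7 + 1 + 3 + 7 + 2 = 48.
Draw number 48 + 1 = 49 must push one box to 8.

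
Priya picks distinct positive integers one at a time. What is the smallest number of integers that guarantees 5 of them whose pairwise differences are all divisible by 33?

133

Integers whose pairwise differences are multiples of 33 are exactly those sharing a remainder mod 33. Pigeonhole: the 33 residue classes mod 33 are the pigeonholes.
With 132 integers one could put 4 in each residue class and have no class reach 5.
The 133rd integer pushes some class to 5, so 33·4 + 1 = 133.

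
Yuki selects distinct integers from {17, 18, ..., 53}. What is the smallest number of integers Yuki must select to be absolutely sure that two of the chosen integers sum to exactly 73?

Group the elements by complementary pair {x, 73−x}: {20,53}, {21,52}, {22,51}, …, giving 17 two-element pairs and 3 integers whose partner 73−x falls outside [17,53].
Pigeonhole: treating each of those 20 groups as a pigeonhole, one can pick one integer per group — 20 integers — with no two summing to 73.
The 21st integer lands in an occupied pair, forcing a sum of 73.

21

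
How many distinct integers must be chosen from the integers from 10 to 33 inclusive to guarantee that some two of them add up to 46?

15

Two chosen integers sum to 46 exactly when both halves of some pair {x, 46−x} with 13 ≤ x ≤ 46−x ≤ 33 are chosen — 10 such pairs.
The remaining 4 elements (those with no distinct partner in range) can never complete a 46-sum, so the worst case takes all of them and one from each pair: 4 + 10 = 14.
The 15th integer has to be the second member of some pair, so 14 + 1 = 15.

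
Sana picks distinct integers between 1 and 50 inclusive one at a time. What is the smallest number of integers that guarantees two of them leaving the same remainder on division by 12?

13

Pigeonhole: the 12 residue classes mod 12 are the pigeonholes.
With 12 integers one could put 1 in each residue class and have no class reach 2.
The 13th integer pushes some class to 2, so 12·1 + 1 = 13.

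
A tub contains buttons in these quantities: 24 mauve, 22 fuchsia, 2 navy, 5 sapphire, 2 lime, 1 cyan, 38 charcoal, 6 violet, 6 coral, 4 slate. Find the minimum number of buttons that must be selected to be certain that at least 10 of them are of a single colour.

54

By the pigeonhole principle, put each drawn button into a box by colour. The largest draw with every box below 10 takes min(count, 9) from each colour; colours with fewer than 9 contribute all they have.
Σ min(cᵢ, 9) = 9 + 9 + 2 + 5 + 2 + 1 + 9 + 6 + 6 + 4 = 53.
Draw number 53 + 1 = 54 must push one box to 10.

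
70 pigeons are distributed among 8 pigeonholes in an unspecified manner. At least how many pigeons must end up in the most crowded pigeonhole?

9

The 8 pigeonholes are the holes and the 70 pigeons are the pigeons.
If every pigeonhole held at most 8 pigeons, the total would be at most 8 × 8 = 64, which is less than 70.
So some pigeonhole holds at least ⌈70/8⌉ = 9 pigeons.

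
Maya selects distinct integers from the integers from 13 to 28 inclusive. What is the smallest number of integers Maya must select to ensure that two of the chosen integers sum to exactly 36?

12

A set avoiding the sum 36 can contain at most one of each pair {x, 36−x}, plus the 6 elements whose complement lies outside the range or equal to its own complement.
The integers 18, …, 28 (11 of them) are such a set: any two sum to at least 18+19 = 37 > 36.
Any 12th integer completes one of the 5 pairs, so 12 choices force a sum of 36.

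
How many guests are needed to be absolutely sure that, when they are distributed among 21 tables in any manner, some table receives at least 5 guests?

85

With 84 guests one could put exactly 4 in each of the 21 tables, and no table would reach 5.
Pigeonhole: one more guest must land in a table that already has 4, giving it 5.
So 21 × 4 + 1 = 85 guests are required.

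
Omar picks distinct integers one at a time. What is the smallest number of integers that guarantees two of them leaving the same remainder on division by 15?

By the pigeonhole principle, the 15 residue classes mod 15 are the pigeonholes.
With 15 integers one could put 1 in each residue class and have no class reach 2.
The 16th integer pushes some class to 2, so 15·1 + 1 = 16.

16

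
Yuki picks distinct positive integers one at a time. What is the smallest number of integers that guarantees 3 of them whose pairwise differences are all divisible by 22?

45

Integers whose pairwise differences are multiples of 22 are exactly those sharing a remainder mod 22. The 22 residue classes mod 22 are the pigeonholes.
With 44 integers one could put 2 in each residue class and have no class reach 3.
The 45th integer pushes some class to 3, so 22·2 + 1 = 45.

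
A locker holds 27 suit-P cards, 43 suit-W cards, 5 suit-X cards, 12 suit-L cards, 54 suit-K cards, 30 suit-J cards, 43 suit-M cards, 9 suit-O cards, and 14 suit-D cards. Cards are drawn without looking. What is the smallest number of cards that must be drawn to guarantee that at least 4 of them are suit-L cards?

229

In the worst case for collecting suit-L cards, every non-suit-L card comes out first.
There are 27 + 43 + 5 + 54 + 30 + 43 + 9 + 14 = 225 non-suit-L cards altogether.
After those, each further card must be suit-L, so 225 + 4 = 229 draws guarantee 4 suit-L cards.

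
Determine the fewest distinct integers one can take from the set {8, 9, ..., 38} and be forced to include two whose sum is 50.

19

Group the elements by complementary pair {x, 50−x}: {12,38}, {13,37}, {14,36}, …, giving 13 two-element pairs, the single value 25 (it cannot pair with itself since the integers are distinct), and 4 integers whose partner 50−x falls outside [8,38].
Treating each of those 18 groups as a pigeonhole, one can pick one integer per group — 18 integers — with no two summing to 50.
The 19th integer lands in an occupied pair, forcing a sum of 50.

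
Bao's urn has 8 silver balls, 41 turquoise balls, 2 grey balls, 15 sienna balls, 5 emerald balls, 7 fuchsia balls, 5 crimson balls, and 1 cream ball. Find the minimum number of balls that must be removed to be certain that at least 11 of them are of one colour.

49

The 8 colours are the holes; the balls drawn are the pigeons.
To avoid 11 of any one colour, the worst case takes at most 10 of each colour, or every ball of a colour that has fewer than 10.
That gives 8 + 10 + 2 + 10 + 5 + 7 + 5 + 1 = 48 balls with no colour reaching 11.
The next ball forces some colour to 11, so 48 + 1 = 49.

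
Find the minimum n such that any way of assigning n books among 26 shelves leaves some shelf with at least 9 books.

With 208 books one could put exactly 8 in each of the 26 shelves, and no shelf would reach 9.
One more book must land in a shelf that already has 8, giving it 9.
So 26 × 8 + 1 = 209 books are required.

209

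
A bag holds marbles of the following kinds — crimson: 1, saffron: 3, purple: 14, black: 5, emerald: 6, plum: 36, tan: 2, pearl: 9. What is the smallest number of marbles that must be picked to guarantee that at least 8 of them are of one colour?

An adversary could hand out at most 7 marbles per colour (5 colours run out sooner): 1 + 3 + 7 + 5 + 6 + 7 + 2 + 7 = 38 marbles and still no colour has 8.
By pigeonhole, one more marble lands in a colour already at 7, so 39 draws are enough and 38 are not.

39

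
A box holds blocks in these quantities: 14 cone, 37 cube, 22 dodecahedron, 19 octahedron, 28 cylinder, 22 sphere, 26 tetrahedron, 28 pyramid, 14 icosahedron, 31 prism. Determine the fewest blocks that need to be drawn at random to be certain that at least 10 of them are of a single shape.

91

An adversary could hand out at most 9 blocks per shape: 9 + 9 + 9 + 9 + 9 + 9 + 9 + 9 + 9 + 9 = 90 blocks and still no shape has 10.
One more block lands in a shape already at 9, so 91 draws are enough and 90 are not.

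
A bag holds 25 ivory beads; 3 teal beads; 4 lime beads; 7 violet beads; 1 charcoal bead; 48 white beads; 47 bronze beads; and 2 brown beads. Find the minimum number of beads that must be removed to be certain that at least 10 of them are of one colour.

45

An adversary could hand out at most 9 beads per colour (5 colours run out sooner): 9 + 3 + 4 + 7 + 1 + 9 + 9 + 2 = 44 beads and still no colour has 10.
By the pigeonhole principle, one more bead lands in a colour already at 9, so 45 draws are enough and 44 are not.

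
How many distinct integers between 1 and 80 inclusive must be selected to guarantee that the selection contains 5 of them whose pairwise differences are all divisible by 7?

Integers whose pairwise differences are multiples of 7 are exactly those sharing a remainder mod 7. The 7 residue classes mod 7 are the pigeonholes.
With 28 integers one could put 4 in each residue class and have no class reach 5.
The 29th integer pushes some class to 5, so 7·4 + 1 = 29.

29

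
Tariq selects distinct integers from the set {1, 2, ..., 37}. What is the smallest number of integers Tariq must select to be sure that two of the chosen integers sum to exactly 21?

28

Group the elements by complementary pair {x, 21−x}: {1,20}, {2,19}, {3,18}, …, giving 10 two-element pairs and 17 integers whose partner 21−x falls outside [1,37].
By the pigeonhole principle, treating each of those 27 groups as a pigeonhole, one can pick one integer per group — 27 integers — with no two summing to 21.
The 28th integer lands in an occupied pair, forcing a sum of 21.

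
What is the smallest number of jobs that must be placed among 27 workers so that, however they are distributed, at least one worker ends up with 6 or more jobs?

136

With 135 jobs one could put exactly 5 in each of the 27 workers, and no worker would reach 6.
By the pigeonhole principle, one more job must land in a worker that already has 5, giving it 6.
So 27 × 5 + 1 = 136 jobs are required.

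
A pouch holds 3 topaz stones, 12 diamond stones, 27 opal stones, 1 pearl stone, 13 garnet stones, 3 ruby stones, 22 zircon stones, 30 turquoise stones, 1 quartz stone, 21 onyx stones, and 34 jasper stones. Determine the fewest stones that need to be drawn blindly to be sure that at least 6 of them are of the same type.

44

Pigeonhole: put each drawn stone into a box by type. The largest draw with every box below 6 takes min(count, 5) from each type; types with fewer than 5 contribute all they have.
Σ min(cᵢ, 5) = 3 + 5 + 5 + 1 + 5 + 3 + 5 + 5 + 1 + 5 + 5 = 43.
Draw number 43 + 1 = 44 must push one box to 6.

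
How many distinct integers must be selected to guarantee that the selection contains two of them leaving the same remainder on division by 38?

39

Pigeonhole: the 38 residue classes mod 38 are the pigeonholes.
With 38 integers one could put 1 in each residue class and have no class reach 2.
The 39th integer pushes some class to 2, so 38·1 + 1 = 39.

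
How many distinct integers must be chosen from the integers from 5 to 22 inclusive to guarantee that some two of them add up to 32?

A set avoiding the sum 32 can contain at most one of each pair {x, 32−x}, plus the 6 elements whose complement lies outside the range or equal to its own complement.
The integers 5, …, 16 (12 of them) are such a set: any two sum to at least 5+6 = 11 and at most 15+16 = 31 < 32.
Any 13th integer completes one of the 6 pairs, so 13 choices force a sum of 32.

13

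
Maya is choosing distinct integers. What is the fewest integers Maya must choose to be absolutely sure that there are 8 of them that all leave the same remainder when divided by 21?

By the pigeonhole principle, the 21 residue classes mod 21 are the pigeonholes.
With 147 integers one could put 7 in each residue class and have no class reach 8.
The 148th integer pushes some class to 8, so 21·7 + 1 = 148.

148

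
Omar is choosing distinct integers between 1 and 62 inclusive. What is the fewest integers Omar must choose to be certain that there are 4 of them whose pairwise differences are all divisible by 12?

37

Integers whose pairwise differences are multiples of 12 are exactly those sharing a remainder mod 12. The 12 residue classes mod 12 are the pigeonholes.
With 36 integers one could put 3 in each residue class and have no class reach 4.
The 37th integer pushes some class to 4, so 12·3 + 1 = 37.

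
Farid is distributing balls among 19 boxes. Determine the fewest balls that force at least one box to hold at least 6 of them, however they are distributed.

96

With 95 balls one could put exactly 5 in each of the 19 boxes, and no box would reach 6.
By pigeonhole, one more ball must land in a box that already has 5, giving it 6.
So 19 × 5 + 1 = 96 balls are required.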